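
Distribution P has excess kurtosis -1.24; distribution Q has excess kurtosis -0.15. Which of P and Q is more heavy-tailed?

Higher excess kurtosis ⇒ heavier tails relative to the normal distribution.
-1.24 vs -0.15: the larger is -0.15, so Q has heavier tails.

Q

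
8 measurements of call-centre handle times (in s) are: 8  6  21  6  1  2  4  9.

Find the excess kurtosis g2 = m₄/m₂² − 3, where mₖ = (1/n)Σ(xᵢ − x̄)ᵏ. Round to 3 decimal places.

1.219

x̄ = 7.1250
Σ(xᵢ − x̄)² = 272.8750 ⇒ m₂ = 34.10938
Σ(xᵢ − x̄)⁴ = 39271.0879 ⇒ m₄ = 4908.88599
m₂² = 1163.44946
g2 = m₄/m₂² − 3 = 4.21925 − 3 ≈ 1.219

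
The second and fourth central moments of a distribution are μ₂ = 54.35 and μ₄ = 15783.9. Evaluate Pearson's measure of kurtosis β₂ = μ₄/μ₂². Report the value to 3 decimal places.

5.343

μ₂² = 54.35² = 2953.92250
μ₄/μ₂² = 15783.9 / 2953.92250 = 5.34337
β₂ ≈ 5.343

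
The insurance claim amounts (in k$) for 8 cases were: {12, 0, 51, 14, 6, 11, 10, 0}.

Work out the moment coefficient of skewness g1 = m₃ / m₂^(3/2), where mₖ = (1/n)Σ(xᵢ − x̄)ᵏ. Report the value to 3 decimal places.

1.787

x̄ = (12 + 0 + 51 + 14 + 6 + 11 + 10 + 0) / 8 = 13.0000
deviations (xᵢ − x̄): -1.0000, -13.0000, 38.0000, 1.0000, -7.0000, -2.0000, -3.0000, -13.0000
Σ(xᵢ − x̄)² = 1846.0000 ⇒ m₂ = 1846.0000/8 = 230.75000
Σ(xᵢ − x̄)³ = 50100.0000 ⇒ m₃ = 50100.0000/8 = 6262.50000
m₂^(3/2) = 230.75000^(1.5) = 3505.19808
g1 = m₃ / m₂^(3/2) = 6262.50000 / 3505.19808 ≈ 1.787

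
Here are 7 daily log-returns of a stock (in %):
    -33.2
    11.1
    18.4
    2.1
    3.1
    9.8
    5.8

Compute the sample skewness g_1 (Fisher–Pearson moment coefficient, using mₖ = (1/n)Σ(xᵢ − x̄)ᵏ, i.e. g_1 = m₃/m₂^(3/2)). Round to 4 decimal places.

-1.5616

x̄ = (-33.2 + 11.1 + 18.4 + 2.1 + 3.1 + 9.8 + 5.8) / 7 = 2.4429
deviations (xᵢ − x̄): -35.6429, 8.6571, 15.9571, -0.3429, 0.6571, 7.3571, 3.3571
Σ(xᵢ − x̄)² = 1665.9371 ⇒ m₂ = 1665.9371/7 = 237.99102
Σ(xᵢ − x̄)³ = -40132.8615 ⇒ m₃ = -40132.8615/7 = -5733.26592
m₂^(3/2) = 237.99102^(1.5) = 3671.47738
g_1 = m₃ / m₂^(3/2) = -5733.26592 / 3671.47738 ≈ -1.5616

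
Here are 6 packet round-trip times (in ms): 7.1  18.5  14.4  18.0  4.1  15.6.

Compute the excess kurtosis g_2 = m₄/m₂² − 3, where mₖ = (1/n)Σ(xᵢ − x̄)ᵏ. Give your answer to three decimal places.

x̄ = 12.9500
Σ(xᵢ − x̄)² = 177.9750 ⇒ m₂ = 29.66250
Σ(xᵢ − x̄)⁴ = 8958.5010 ⇒ m₄ = 1493.08351
m₂² = 879.86391
g_2 = m₄/m₂² − 3 = 1.69695 − 3 ≈ -1.303

-1.303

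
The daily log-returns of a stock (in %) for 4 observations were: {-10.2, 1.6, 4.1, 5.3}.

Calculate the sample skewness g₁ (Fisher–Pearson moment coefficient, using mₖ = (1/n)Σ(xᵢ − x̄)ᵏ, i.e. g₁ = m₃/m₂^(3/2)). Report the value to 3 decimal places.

x̄ = (-10.2 + 1.6 + 4.1 + 5.3) / 4 = 0.2000
deviations (xᵢ − x̄): -10.4000, 1.4000, 3.9000, 5.1000
Σ(xᵢ − x̄)² = 151.3400 ⇒ m₂ = 151.3400/4 = 37.83500
Σ(xᵢ − x̄)³ = -930.1500 ⇒ m₃ = -930.1500/4 = -232.53750
m₂^(3/2) = 37.83500^(1.5) = 232.72370
g₁ = m₃ / m₂^(3/2) = -232.53750 / 232.72370 ≈ -0.999

-0.999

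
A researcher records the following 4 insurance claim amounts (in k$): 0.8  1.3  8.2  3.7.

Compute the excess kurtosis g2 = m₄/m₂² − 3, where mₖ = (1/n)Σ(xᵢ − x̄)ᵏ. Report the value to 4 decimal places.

x̄ = 3.5000
Σ(xᵢ − x̄)² = 34.2600 ⇒ m₂ = 8.56500
Σ(xᵢ − x̄)⁴ = 564.5394 ⇒ m₄ = 141.13485
m₂² = 73.35922
g2 = m₄/m₂² − 3 = 1.92389 − 3 ≈ -1.0761

-1.0761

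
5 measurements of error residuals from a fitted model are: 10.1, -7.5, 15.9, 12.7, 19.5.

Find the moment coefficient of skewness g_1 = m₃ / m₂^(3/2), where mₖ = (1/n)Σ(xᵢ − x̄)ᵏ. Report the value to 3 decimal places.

x̄ = (10.1 - 7.5 + 15.9 + 12.7 + 19.5) / 5 = 10.1400
deviations (xᵢ − x̄): -0.0400, -17.6400, 5.7600, 2.5600, 9.3600
Σ(xᵢ − x̄)² = 438.5120 ⇒ m₂ = 438.5120/5 = 87.70240
Σ(xᵢ − x̄)³ = -4461.1258 ⇒ m₃ = -4461.1258/5 = -892.22515
m₂^(3/2) = 87.70240^(1.5) = 821.32911
g_1 = m₃ / m₂^(3/2) = -892.22515 / 821.32911 ≈ -1.086

-1.086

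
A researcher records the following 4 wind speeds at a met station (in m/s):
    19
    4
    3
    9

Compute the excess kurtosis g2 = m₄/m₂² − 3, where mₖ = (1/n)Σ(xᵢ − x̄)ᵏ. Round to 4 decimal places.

-1.0433

x̄ = 8.7500
Σ(xᵢ − x̄)² = 160.7500 ⇒ m₂ = 40.18750
Σ(xᵢ − x̄)⁴ = 12640.3281 ⇒ m₄ = 3160.08203
m₂² = 1615.03516
g2 = m₄/m₂² − 3 = 1.95666 − 3 ≈ -1.0433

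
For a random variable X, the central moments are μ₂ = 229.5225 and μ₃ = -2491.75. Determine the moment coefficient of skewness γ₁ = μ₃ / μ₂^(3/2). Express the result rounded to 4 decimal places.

-0.7166

σ = √μ₂ = √229.5225 = 15.15000
σ³ = μ₂^(3/2) = 3477.26588
γ₁ = μ₃/σ³ = -2491.75 / 3477.26588 ≈ -0.7166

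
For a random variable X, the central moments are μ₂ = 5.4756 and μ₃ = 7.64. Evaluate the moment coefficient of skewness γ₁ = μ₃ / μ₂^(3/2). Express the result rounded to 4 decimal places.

0.5963

σ = √μ₂ = √5.4756 = 2.34000
σ³ = μ₂^(3/2) = 12.81290
γ₁ = μ₃/σ³ = 7.64 / 12.81290 ≈ 0.5963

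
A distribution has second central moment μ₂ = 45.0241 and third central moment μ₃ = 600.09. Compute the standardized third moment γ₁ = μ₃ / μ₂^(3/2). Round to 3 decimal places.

1.986

σ = √μ₂ = √45.0241 = 6.71000
σ³ = μ₂^(3/2) = 302.11171
γ₁ = μ₃/σ³ = 600.09 / 302.11171 ≈ 1.986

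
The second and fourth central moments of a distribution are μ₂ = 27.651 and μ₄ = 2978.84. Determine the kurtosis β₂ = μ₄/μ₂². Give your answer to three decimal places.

μ₂² = 27.651² = 764.57780
μ₄/μ₂² = 2978.84 / 764.57780 = 3.89606
β₂ ≈ 3.896

3.896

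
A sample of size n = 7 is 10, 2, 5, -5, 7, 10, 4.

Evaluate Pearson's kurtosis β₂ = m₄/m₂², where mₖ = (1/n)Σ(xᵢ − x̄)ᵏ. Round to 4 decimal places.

x̄ = 4.7143
Σ(xᵢ − x̄)² = 163.4286 ⇒ m₂ = 23.34694
Σ(xᵢ − x̄)⁴ = 10548.1866 ⇒ m₄ = 1506.88380
m₂² = 545.07955
β₂ = m₄/m₂² = 1506.88380 / 545.07955 ≈ 2.7645

2.7645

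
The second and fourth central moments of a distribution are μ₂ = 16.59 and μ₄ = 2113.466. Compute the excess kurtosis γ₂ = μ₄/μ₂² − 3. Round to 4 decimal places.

4.6790

μ₂² = 16.59² = 275.22810
μ₄/μ₂² = 2113.466 / 275.22810 = 7.67896
γ₂ = 7.67896 − 3 ≈ 4.6790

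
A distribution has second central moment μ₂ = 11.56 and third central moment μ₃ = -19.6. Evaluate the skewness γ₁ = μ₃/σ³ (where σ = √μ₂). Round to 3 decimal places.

-0.499

σ = √μ₂ = √11.56 = 3.40000
σ³ = μ₂^(3/2) = 39.30400
γ₁ = μ₃/σ³ = -19.6 / 39.30400 ≈ -0.499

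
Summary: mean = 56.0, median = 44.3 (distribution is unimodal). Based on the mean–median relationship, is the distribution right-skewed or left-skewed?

mean − median = 56.0 − 44.3 = 11.7
mean > median ⇒ the longer tail is on the right ⇒ right-skewed (positively skewed).

right-skewed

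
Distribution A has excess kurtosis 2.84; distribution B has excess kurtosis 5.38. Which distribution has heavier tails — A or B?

Higher excess kurtosis ⇒ heavier tails relative to the normal distribution.
2.84 vs 5.38: the larger is 5.38, so B has heavier tails.

B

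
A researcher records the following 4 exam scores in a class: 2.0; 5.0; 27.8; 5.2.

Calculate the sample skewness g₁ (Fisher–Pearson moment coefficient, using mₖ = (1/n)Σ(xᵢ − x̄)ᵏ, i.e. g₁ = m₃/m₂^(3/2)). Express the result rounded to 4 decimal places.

1.1016

x̄ = (2.0 + 5.0 + 27.8 + 5.2) / 4 = 10.0000
deviations (xᵢ − x̄): -8.0000, -5.0000, 17.8000, -4.8000
Σ(xᵢ − x̄)² = 428.8800 ⇒ m₂ = 428.8800/4 = 107.22000
Σ(xᵢ − x̄)³ = 4892.1600 ⇒ m₃ = 4892.1600/4 = 1223.04000
m₂^(3/2) = 107.22000^(1.5) = 1110.23191
g₁ = m₃ / m₂^(3/2) = 1223.04000 / 1110.23191 ≈ 1.1016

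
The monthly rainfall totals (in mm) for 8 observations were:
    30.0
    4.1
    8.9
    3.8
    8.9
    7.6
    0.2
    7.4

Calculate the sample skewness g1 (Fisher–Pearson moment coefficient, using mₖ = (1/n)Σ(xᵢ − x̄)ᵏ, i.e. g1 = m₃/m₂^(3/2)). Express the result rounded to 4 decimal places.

1.7593

x̄ = (30.0 + 4.1 + 8.9 + 3.8 + 8.9 + 7.6 + 0.2 + 7.4) / 8 = 8.8625
deviations (xᵢ − x̄): 21.1375, -4.7625, 0.0375, -5.0625, 0.0375, -1.2625, -8.6625, -1.4625
Σ(xᵢ − x̄)² = 573.8788 ⇒ m₂ = 573.8788/8 = 71.73484
Σ(xᵢ − x̄)³ = 8551.1748 ⇒ m₃ = 8551.1748/8 = 1068.89685
m₂^(3/2) = 71.73484^(1.5) = 607.56848
g1 = m₃ / m₂^(3/2) = 1068.89685 / 607.56848 ≈ 1.7593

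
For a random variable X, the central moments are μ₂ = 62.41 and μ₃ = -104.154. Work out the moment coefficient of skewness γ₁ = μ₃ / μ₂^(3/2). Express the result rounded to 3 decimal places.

-0.211

σ = √μ₂ = √62.41 = 7.90000
σ³ = μ₂^(3/2) = 493.03900
γ₁ = μ₃/σ³ = -104.154 / 493.03900 ≈ -0.211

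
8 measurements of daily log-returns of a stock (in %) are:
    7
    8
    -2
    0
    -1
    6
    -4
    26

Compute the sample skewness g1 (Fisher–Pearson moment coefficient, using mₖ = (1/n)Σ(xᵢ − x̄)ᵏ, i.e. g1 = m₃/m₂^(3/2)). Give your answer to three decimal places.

1.358

x̄ = (7 + 8 - 2 + 0 - 1 + 6 - 4 + 26) / 8 = 5.0000
deviations (xᵢ − x̄): 2.0000, 3.0000, -7.0000, -5.0000, -6.0000, 1.0000, -9.0000, 21.0000
Σ(xᵢ − x̄)² = 646.0000 ⇒ m₂ = 646.0000/8 = 80.75000
Σ(xᵢ − x̄)³ = 7884.0000 ⇒ m₃ = 7884.0000/8 = 985.50000
m₂^(3/2) = 80.75000^(1.5) = 725.62761
g1 = m₃ / m₂^(3/2) = 985.50000 / 725.62761 ≈ 1.358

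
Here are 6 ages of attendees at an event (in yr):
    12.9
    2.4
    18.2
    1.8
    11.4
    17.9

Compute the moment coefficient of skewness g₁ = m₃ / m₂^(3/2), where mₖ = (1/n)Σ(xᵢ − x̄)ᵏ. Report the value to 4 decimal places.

x̄ = (12.9 + 2.4 + 18.2 + 1.8 + 11.4 + 17.9) / 6 = 10.7667
deviations (xᵢ − x̄): 2.1333, -8.3667, 7.4333, -8.9667, 0.6333, 7.1333
Σ(xᵢ − x̄)² = 261.4933 ⇒ m₂ = 261.4933/6 = 43.58222
Σ(xᵢ − x̄)³ = -522.9424 ⇒ m₃ = -522.9424/6 = -87.15707
m₂^(3/2) = 43.58222^(1.5) = 287.71603
g₁ = m₃ / m₂^(3/2) = -87.15707 / 287.71603 ≈ -0.3029

-0.3029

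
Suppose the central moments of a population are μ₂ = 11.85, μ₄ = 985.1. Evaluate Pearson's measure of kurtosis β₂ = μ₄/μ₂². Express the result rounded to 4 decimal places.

7.0153

μ₂² = 11.85² = 140.42250
μ₄/μ₂² = 985.1 / 140.42250 = 7.01526
β₂ ≈ 7.0153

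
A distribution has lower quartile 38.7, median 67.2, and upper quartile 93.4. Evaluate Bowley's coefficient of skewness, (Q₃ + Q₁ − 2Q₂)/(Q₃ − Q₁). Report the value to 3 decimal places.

-0.042

numerator: Q₃ + Q₁ − 2Q₂ = 93.4 + 38.7 − 2×67.2 = -2.3000
denominator: Q₃ − Q₁ = 93.4 − 38.7 = 54.7000
Bowley skewness = -2.3000 / 54.7000 ≈ -0.042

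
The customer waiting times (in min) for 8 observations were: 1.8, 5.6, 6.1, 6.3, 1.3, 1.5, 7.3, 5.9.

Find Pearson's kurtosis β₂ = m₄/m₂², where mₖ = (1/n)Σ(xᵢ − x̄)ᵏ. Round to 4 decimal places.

1.3574

x̄ = 4.4750
Σ(xᵢ − x̄)² = 43.3350 ⇒ m₂ = 5.41688
Σ(xᵢ − x̄)⁴ = 318.6371 ⇒ m₄ = 39.82964
m₂² = 29.34253
β₂ = m₄/m₂² = 39.82964 / 29.34253 ≈ 1.3574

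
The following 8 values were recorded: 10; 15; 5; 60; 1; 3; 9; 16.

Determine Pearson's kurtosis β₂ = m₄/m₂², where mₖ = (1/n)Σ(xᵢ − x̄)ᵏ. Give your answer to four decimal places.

5.2805

x̄ = 14.8750
Σ(xᵢ − x̄)² = 2526.8750 ⇒ m₂ = 315.85938
Σ(xᵢ − x̄)⁴ = 4214592.4004 ⇒ m₄ = 526824.05005
m₂² = 99767.14478
β₂ = m₄/m₂² = 526824.05005 / 99767.14478 ≈ 5.2805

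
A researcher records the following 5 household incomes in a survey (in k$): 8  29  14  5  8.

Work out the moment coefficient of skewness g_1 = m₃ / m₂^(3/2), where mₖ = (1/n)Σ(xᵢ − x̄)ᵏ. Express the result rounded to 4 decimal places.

x̄ = (8 + 29 + 14 + 5 + 8) / 5 = 12.8000
deviations (xᵢ − x̄): -4.8000, 16.2000, 1.2000, -7.8000, -4.8000
Σ(xᵢ − x̄)² = 370.8000 ⇒ m₂ = 370.8000/5 = 74.16000
Σ(xᵢ − x̄)³ = 3557.5200 ⇒ m₃ = 3557.5200/5 = 711.50400
m₂^(3/2) = 74.16000^(1.5) = 638.63774
g_1 = m₃ / m₂^(3/2) = 711.50400 / 638.63774 ≈ 1.1141

1.1141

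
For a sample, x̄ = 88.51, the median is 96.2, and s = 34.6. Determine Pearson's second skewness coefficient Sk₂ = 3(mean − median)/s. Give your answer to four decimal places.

-0.6668

Sk₂ = 3(88.51 − 96.2) / 34.6 = 3 × -7.6900 / 34.6
    = -23.0700 / 34.6 ≈ -0.6668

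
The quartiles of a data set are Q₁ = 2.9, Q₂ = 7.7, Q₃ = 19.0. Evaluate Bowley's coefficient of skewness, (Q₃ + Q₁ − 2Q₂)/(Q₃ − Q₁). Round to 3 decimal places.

0.404

numerator: Q₃ + Q₁ − 2Q₂ = 19.0 + 2.9 − 2×7.7 = 6.5000
denominator: Q₃ − Q₁ = 19.0 − 2.9 = 16.1000
Bowley skewness = 6.5000 / 16.1000 ≈ 0.404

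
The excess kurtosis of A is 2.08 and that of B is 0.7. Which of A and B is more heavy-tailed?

A

Higher excess kurtosis ⇒ heavier tails relative to the normal distribution.
2.08 vs 0.7: the larger is 2.08, so A has heavier tails.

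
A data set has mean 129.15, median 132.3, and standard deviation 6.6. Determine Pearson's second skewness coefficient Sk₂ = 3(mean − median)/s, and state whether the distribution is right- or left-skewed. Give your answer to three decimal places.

Sk₂ = 3(129.15 − 132.3) / 6.6 = 3 × -3.1500 / 6.6
    = -9.4500 / 6.6 ≈ -1.432
Sk₂ < 0 ⇒ mean < median ⇒ left-skewed (negative skew).

-1.432, left-skewed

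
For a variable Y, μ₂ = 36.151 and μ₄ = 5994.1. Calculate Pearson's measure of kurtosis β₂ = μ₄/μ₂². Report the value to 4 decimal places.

μ₂² = 36.151² = 1306.89480
μ₄/μ₂² = 5994.1 / 1306.89480 = 4.58652
β₂ ≈ 4.5865

4.5865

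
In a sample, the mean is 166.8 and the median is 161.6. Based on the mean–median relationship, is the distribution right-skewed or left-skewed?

mean − median = 166.8 − 161.6 = 5.2
mean > median ⇒ the longer tail is on the right ⇒ right-skewed (positively skewed).

right-skewed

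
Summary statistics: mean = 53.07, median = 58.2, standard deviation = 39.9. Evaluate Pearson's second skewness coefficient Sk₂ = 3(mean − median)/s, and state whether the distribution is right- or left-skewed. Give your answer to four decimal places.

-0.3857, left-skewed

Sk₂ = 3(53.07 − 58.2) / 39.9 = 3 × -5.1300 / 39.9
    = -15.3900 / 39.9 ≈ -0.3857
Sk₂ < 0 ⇒ mean < median ⇒ left-skewed (negative skew).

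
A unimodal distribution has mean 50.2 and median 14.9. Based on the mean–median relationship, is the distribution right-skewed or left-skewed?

mean − median = 50.2 − 14.9 = 35.3
mean > median ⇒ the longer tail is on the right ⇒ right-skewed (positively skewed).

right-skewed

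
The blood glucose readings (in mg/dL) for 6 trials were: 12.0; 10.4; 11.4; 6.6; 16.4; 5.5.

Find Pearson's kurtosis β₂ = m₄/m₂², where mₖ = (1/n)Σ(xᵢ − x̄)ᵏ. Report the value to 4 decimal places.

x̄ = 10.3833
Σ(xᵢ − x̄)² = 78.0083 ⇒ m₂ = 13.00139
Σ(xᵢ − x̄)⁴ = 2091.9156 ⇒ m₄ = 348.65261
m₂² = 169.03611
β₂ = m₄/m₂² = 348.65261 / 169.03611 ≈ 2.0626

2.0626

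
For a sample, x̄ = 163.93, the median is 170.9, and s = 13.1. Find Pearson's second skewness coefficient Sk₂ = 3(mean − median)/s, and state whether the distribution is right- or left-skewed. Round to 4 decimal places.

Sk₂ = 3(163.93 − 170.9) / 13.1 = 3 × -6.9700 / 13.1
    = -20.9100 / 13.1 ≈ -1.5962
Sk₂ < 0 ⇒ mean < median ⇒ left-skewed (negative skew).

-1.5962, left-skewed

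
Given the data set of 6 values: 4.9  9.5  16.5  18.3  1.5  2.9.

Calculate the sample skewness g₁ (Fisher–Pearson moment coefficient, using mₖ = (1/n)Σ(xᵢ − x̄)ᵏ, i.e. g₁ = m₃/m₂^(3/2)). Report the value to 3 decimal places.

0.340

x̄ = (4.9 + 9.5 + 16.5 + 18.3 + 1.5 + 2.9) / 6 = 8.9333
deviations (xᵢ − x̄): -4.0333, 0.5667, 7.5667, 9.3667, -7.4333, -6.0333
Σ(xᵢ − x̄)² = 253.2333 ⇒ m₂ = 253.2333/6 = 42.20556
Σ(xᵢ − x̄)³ = 559.2284 ⇒ m₃ = 559.2284/6 = 93.20474
m₂^(3/2) = 42.20556^(1.5) = 274.19178
g₁ = m₃ / m₂^(3/2) = 93.20474 / 274.19178 ≈ 0.340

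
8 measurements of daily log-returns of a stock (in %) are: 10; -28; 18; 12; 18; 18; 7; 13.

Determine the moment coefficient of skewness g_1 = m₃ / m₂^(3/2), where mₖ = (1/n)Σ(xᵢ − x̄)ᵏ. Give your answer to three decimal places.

x̄ = (10 - 28 + 18 + 12 + 18 + 18 + 7 + 13) / 8 = 8.5000
deviations (xᵢ − x̄): 1.5000, -36.5000, 9.5000, 3.5000, 9.5000, 9.5000, -1.5000, 4.5000
Σ(xᵢ − x̄)² = 1640.0000 ⇒ m₂ = 1640.0000/8 = 205.00000
Σ(xᵢ − x̄)³ = -45921.0000 ⇒ m₃ = -45921.0000/8 = -5740.12500
m₂^(3/2) = 205.00000^(1.5) = 2935.15332
g_1 = m₃ / m₂^(3/2) = -5740.12500 / 2935.15332 ≈ -1.956

-1.956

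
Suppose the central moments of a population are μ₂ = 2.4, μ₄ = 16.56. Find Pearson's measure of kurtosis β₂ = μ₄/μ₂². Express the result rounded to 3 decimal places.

2.875

μ₂² = 2.4² = 5.76000
μ₄/μ₂² = 16.56 / 5.76000 = 2.87500
β₂ ≈ 2.875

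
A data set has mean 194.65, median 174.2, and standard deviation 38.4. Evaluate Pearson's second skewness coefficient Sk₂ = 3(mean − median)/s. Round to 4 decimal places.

Sk₂ = 3(194.65 − 174.2) / 38.4 = 3 × 20.4500 / 38.4
    = 61.3500 / 38.4 ≈ 1.5977

1.5977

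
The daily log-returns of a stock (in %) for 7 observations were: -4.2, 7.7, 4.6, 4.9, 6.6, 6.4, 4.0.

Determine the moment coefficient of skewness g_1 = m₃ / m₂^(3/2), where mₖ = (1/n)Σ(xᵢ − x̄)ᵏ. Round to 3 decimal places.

x̄ = (-4.2 + 7.7 + 4.6 + 4.9 + 6.6 + 6.4 + 4.0) / 7 = 4.2857
deviations (xᵢ − x̄): -8.4857, 3.4143, 0.3143, 0.6143, 2.3143, 2.1143, -0.2857
Σ(xᵢ − x̄)² = 94.0486 ⇒ m₂ = 94.0486/7 = 13.43551
Σ(xᵢ − x̄)³ = -549.1463 ⇒ m₃ = -549.1463/7 = -78.44948
m₂^(3/2) = 13.43551^(1.5) = 49.24717
g_1 = m₃ / m₂^(3/2) = -78.44948 / 49.24717 ≈ -1.593

-1.593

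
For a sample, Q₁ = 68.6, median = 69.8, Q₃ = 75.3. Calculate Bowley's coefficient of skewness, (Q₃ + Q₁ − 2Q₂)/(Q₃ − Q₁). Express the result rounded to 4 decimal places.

0.6418

numerator: Q₃ + Q₁ − 2Q₂ = 75.3 + 68.6 − 2×69.8 = 4.3000
denominator: Q₃ − Q₁ = 75.3 − 68.6 = 6.7000
Bowley skewness = 4.3000 / 6.7000 ≈ 0.6418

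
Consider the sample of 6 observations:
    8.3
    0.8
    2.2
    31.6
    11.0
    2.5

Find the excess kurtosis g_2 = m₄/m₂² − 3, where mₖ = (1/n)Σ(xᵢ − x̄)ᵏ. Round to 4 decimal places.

0.3857

x̄ = 9.4000
Σ(xᵢ − x̄)² = 670.0200 ⇒ m₂ = 111.67000
Σ(xᵢ − x̄)⁴ = 253323.4626 ⇒ m₄ = 42220.57710
m₂² = 12470.18890
g_2 = m₄/m₂² − 3 = 3.38572 − 3 ≈ 0.3857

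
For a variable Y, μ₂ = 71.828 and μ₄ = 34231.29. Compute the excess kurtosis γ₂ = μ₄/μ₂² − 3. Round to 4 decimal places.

3.6349

μ₂² = 71.828² = 5159.26158
μ₄/μ₂² = 34231.29 / 5159.26158 = 6.63492
γ₂ = 6.63492 − 3 ≈ 3.6349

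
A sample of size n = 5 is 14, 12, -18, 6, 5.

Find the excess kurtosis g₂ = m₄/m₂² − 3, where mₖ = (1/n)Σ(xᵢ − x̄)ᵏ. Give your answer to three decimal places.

-0.170

x̄ = 3.8000
Σ(xᵢ − x̄)² = 652.8000 ⇒ m₂ = 130.56000
Σ(xᵢ − x̄)⁴ = 241224.0960 ⇒ m₄ = 48244.81920
m₂² = 17045.91360
g₂ = m₄/m₂² − 3 = 2.83029 − 3 ≈ -0.170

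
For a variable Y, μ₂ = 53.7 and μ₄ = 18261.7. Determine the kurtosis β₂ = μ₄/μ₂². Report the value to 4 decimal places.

6.3328

μ₂² = 53.7² = 2883.69000
μ₄/μ₂² = 18261.7 / 2883.69000 = 6.33275
β₂ ≈ 6.3328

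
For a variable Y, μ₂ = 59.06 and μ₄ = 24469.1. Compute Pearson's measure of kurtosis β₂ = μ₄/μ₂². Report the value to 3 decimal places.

7.015

μ₂² = 59.06² = 3488.08360
μ₄/μ₂² = 24469.1 / 3488.08360 = 7.01506
β₂ ≈ 7.015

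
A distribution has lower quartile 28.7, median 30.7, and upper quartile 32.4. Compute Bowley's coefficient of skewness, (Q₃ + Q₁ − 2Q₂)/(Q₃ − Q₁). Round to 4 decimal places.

numerator: Q₃ + Q₁ − 2Q₂ = 32.4 + 28.7 − 2×30.7 = -0.3000
denominator: Q₃ − Q₁ = 32.4 − 28.7 = 3.7000
Bowley skewness = -0.3000 / 3.7000 ≈ -0.0811

-0.0811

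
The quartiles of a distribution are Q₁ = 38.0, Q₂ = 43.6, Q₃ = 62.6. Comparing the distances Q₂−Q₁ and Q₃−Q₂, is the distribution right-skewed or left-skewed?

Q₂ − Q₁ = 5.6;  Q₃ − Q₂ = 19.0
Q₃ − Q₂ > Q₂ − Q₁ ⇒ the upper half is more spread out ⇒ right-skewed.

right-skewed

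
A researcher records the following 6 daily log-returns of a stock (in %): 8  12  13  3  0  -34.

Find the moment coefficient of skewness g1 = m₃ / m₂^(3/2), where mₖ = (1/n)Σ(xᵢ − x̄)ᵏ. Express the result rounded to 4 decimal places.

x̄ = (8 + 12 + 13 + 3 + 0 - 34) / 6 = 0.3333
deviations (xᵢ − x̄): 7.6667, 11.6667, 12.6667, 2.6667, -0.3333, -34.3333
Σ(xᵢ − x̄)² = 1541.3333 ⇒ m₂ = 1541.3333/6 = 256.88889
Σ(xᵢ − x̄)³ = -36381.5556 ⇒ m₃ = -36381.5556/6 = -6063.59259
m₂^(3/2) = 256.88889^(1.5) = 4117.35184
g1 = m₃ / m₂^(3/2) = -6063.59259 / 4117.35184 ≈ -1.4727

-1.4727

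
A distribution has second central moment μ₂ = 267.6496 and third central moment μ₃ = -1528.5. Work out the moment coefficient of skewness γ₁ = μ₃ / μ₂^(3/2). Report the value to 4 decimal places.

-0.3491

σ = √μ₂ = √267.6496 = 16.36000
σ³ = μ₂^(3/2) = 4378.74746
γ₁ = μ₃/σ³ = -1528.5 / 4378.74746 ≈ -0.3491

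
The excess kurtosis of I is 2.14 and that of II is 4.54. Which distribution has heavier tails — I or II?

II

Higher excess kurtosis ⇒ heavier tails relative to the normal distribution.
2.14 vs 4.54: the larger is 4.54, so II has heavier tails.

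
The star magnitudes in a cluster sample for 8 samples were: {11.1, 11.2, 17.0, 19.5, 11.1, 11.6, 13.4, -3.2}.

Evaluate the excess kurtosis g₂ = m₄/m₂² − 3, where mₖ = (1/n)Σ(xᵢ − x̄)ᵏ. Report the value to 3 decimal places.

x̄ = 11.4625
Σ(xᵢ − x̄)² = 314.3588 ⇒ m₂ = 39.29484
Σ(xᵢ − x̄)⁴ = 51347.9781 ⇒ m₄ = 6418.49726
m₂² = 1544.08475
g₂ = m₄/m₂² − 3 = 4.15683 − 3 ≈ 1.157

1.157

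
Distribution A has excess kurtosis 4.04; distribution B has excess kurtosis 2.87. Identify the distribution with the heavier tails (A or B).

Higher excess kurtosis ⇒ heavier tails relative to the normal distribution.
4.04 vs 2.87: the larger is 4.04, so A has heavier tails.

A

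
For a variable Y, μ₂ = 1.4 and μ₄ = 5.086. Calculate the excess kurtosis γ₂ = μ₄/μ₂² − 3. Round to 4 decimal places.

-0.4051

μ₂² = 1.4² = 1.96000
μ₄/μ₂² = 5.086 / 1.96000 = 2.59490
γ₂ = 2.59490 − 3 ≈ -0.4051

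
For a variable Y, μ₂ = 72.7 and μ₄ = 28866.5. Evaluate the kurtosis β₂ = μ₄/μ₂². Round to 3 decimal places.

μ₂² = 72.7² = 5285.29000
μ₄/μ₂² = 28866.5 / 5285.29000 = 5.46167
β₂ ≈ 5.462

5.462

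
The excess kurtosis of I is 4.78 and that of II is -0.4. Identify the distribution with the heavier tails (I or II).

Higher excess kurtosis ⇒ heavier tails relative to the normal distribution.
4.78 vs -0.4: the larger is 4.78, so I has heavier tails. (I is leptokurtic — heavier-than-normal tails; the other is platykurtic.)

I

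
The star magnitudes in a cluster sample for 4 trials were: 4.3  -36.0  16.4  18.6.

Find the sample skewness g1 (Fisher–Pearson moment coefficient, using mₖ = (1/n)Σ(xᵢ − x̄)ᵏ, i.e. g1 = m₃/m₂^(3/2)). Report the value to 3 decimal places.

x̄ = (4.3 - 36.0 + 16.4 + 18.6) / 4 = 0.8250
deviations (xᵢ − x̄): 3.4750, -36.8250, 15.5750, 17.7750
Σ(xᵢ − x̄)² = 1926.6875 ⇒ m₂ = 1926.6875/4 = 481.67188
Σ(xᵢ − x̄)³ = -40501.4906 ⇒ m₃ = -40501.4906/4 = -10125.37266
m₂^(3/2) = 481.67188^(1.5) = 10571.26434
g1 = m₃ / m₂^(3/2) = -10125.37266 / 10571.26434 ≈ -0.958

-0.958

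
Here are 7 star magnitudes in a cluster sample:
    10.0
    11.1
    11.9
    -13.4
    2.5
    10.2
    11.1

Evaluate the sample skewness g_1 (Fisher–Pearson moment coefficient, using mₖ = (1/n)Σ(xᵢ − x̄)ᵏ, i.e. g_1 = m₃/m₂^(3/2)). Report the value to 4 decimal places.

-1.6231

x̄ = (10.0 + 11.1 + 11.9 - 13.4 + 2.5 + 10.2 + 11.1) / 7 = 6.2000
deviations (xᵢ − x̄): 3.8000, 4.9000, 5.7000, -19.6000, -3.7000, 4.0000, 4.9000
Σ(xᵢ − x̄)² = 508.8000 ⇒ m₂ = 508.8000/7 = 72.68571
Σ(xᵢ − x̄)³ = -7040.8260 ⇒ m₃ = -7040.8260/7 = -1005.83229
m₂^(3/2) = 72.68571^(1.5) = 619.68872
g_1 = m₃ / m₂^(3/2) = -1005.83229 / 619.68872 ≈ -1.6231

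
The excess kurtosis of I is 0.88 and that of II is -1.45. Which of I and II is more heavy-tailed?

Higher excess kurtosis ⇒ heavier tails relative to the normal distribution.
0.88 vs -1.45: the larger is 0.88, so I has heavier tails. (I is leptokurtic — heavier-than-normal tails; the other is platykurtic.)

I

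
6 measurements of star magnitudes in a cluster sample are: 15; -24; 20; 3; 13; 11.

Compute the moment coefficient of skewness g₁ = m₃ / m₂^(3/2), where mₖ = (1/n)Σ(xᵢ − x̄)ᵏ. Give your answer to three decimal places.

-1.334

x̄ = (15 - 24 + 20 + 3 + 13 + 11) / 6 = 6.3333
deviations (xᵢ − x̄): 8.6667, -30.3333, 13.6667, -3.3333, 6.6667, 4.6667
Σ(xᵢ − x̄)² = 1259.3333 ⇒ m₂ = 1259.3333/6 = 209.88889
Σ(xᵢ − x̄)³ = -24345.5556 ⇒ m₃ = -24345.5556/6 = -4057.59259
m₂^(3/2) = 209.88889^(1.5) = 3040.77421
g₁ = m₃ / m₂^(3/2) = -4057.59259 / 3040.77421 ≈ -1.334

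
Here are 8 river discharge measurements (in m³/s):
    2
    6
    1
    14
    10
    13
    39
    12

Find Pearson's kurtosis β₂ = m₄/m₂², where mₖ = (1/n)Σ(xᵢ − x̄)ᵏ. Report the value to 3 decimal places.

x̄ = 12.1250
Σ(xᵢ − x̄)² = 994.8750 ⇒ m₂ = 124.35938
Σ(xᵢ − x̄)⁴ = 548935.7754 ⇒ m₄ = 68616.97192
m₂² = 15465.25415
β₂ = m₄/m₂² = 68616.97192 / 15465.25415 ≈ 4.437

4.437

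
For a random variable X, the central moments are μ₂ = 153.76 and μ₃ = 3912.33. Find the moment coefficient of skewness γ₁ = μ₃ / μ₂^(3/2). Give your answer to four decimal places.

2.0520

σ = √μ₂ = √153.76 = 12.40000
σ³ = μ₂^(3/2) = 1906.62400
γ₁ = μ₃/σ³ = 3912.33 / 1906.62400 ≈ 2.0520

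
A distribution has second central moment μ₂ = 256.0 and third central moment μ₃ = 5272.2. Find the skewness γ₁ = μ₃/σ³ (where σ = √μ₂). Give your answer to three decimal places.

σ = √μ₂ = √256.0 = 16.00000
σ³ = μ₂^(3/2) = 4096.00000
γ₁ = μ₃/σ³ = 5272.2 / 4096.00000 ≈ 1.287

1.287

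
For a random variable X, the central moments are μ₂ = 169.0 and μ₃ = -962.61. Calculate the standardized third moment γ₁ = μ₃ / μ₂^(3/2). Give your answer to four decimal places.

σ = √μ₂ = √169.0 = 13.00000
σ³ = μ₂^(3/2) = 2197.00000
γ₁ = μ₃/σ³ = -962.61 / 2197.00000 ≈ -0.4381

-0.4381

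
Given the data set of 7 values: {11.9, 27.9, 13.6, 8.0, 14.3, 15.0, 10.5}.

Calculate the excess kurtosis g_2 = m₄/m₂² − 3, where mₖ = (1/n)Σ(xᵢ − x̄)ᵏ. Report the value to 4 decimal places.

1.0231

x̄ = 14.4571
Σ(xᵢ − x̄)² = 245.6571 ⇒ m₂ = 35.09388
Σ(xᵢ − x̄)⁴ = 34683.2882 ⇒ m₄ = 4954.75546
m₂² = 1231.58024
g_2 = m₄/m₂² − 3 = 4.02309 − 3 ≈ 1.0231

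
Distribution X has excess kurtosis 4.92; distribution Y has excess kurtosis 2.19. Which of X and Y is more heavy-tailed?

X

Higher excess kurtosis ⇒ heavier tails relative to the normal distribution.
4.92 vs 2.19: the larger is 4.92, so X has heavier tails.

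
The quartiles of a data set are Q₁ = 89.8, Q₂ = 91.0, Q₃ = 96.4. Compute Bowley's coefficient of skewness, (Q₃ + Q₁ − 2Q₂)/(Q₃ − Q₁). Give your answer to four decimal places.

numerator: Q₃ + Q₁ − 2Q₂ = 96.4 + 89.8 − 2×91.0 = 4.2000
denominator: Q₃ − Q₁ = 96.4 − 89.8 = 6.6000
Bowley skewness = 4.2000 / 6.6000 ≈ 0.6364

0.6364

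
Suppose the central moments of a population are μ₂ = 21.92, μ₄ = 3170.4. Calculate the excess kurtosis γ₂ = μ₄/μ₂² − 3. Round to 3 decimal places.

3.598

μ₂² = 21.92² = 480.48640
μ₄/μ₂² = 3170.4 / 480.48640 = 6.59831
γ₂ = 6.59831 − 3 ≈ 3.598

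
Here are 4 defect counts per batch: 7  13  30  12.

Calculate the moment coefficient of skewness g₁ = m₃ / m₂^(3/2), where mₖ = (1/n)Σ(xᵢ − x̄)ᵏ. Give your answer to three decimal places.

0.910

x̄ = (7 + 13 + 30 + 12) / 4 = 15.5000
deviations (xᵢ − x̄): -8.5000, -2.5000, 14.5000, -3.5000
Σ(xᵢ − x̄)² = 301.0000 ⇒ m₂ = 301.0000/4 = 75.25000
Σ(xᵢ − x̄)³ = 2376.0000 ⇒ m₃ = 2376.0000/4 = 594.00000
m₂^(3/2) = 75.25000^(1.5) = 652.76935
g₁ = m₃ / m₂^(3/2) = 594.00000 / 652.76935 ≈ 0.910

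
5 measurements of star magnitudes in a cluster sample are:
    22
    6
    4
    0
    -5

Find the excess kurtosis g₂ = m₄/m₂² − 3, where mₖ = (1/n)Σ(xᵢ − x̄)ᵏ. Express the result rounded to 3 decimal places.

x̄ = 5.4000
Σ(xᵢ − x̄)² = 415.2000 ⇒ m₂ = 83.04000
Σ(xᵢ − x̄)⁴ = 88486.1760 ⇒ m₄ = 17697.23520
m₂² = 6895.64160
g₂ = m₄/m₂² − 3 = 2.56644 − 3 ≈ -0.434

-0.434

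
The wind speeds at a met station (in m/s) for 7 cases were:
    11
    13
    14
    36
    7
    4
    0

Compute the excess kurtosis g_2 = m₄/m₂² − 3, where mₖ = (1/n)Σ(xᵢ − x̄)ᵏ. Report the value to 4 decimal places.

x̄ = 12.1429
Σ(xᵢ − x̄)² = 814.8571 ⇒ m₂ = 116.40816
Σ(xᵢ − x̄)⁴ = 350798.2157 ⇒ m₄ = 50114.03082
m₂² = 13550.86047
g_2 = m₄/m₂² − 3 = 3.69822 − 3 ≈ 0.6982

0.6982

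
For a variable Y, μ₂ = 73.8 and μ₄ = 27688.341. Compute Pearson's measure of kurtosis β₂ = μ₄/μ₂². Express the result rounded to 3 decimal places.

5.084

μ₂² = 73.8² = 5446.44000
μ₄/μ₂² = 27688.341 / 5446.44000 = 5.08375
β₂ ≈ 5.084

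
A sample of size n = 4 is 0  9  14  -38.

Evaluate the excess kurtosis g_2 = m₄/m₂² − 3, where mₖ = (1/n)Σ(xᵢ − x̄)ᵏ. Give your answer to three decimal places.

-0.832

x̄ = -3.7500
Σ(xᵢ − x̄)² = 1664.7500 ⇒ m₂ = 416.18750
Σ(xᵢ − x̄)⁴ = 1501964.3281 ⇒ m₄ = 375491.08203
m₂² = 173212.03516
g_2 = m₄/m₂² − 3 = 2.16781 − 3 ≈ -0.832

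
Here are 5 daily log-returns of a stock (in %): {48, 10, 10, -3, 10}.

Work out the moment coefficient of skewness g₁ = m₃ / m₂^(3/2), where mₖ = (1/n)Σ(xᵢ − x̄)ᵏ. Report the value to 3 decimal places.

1.158

x̄ = (48 + 10 + 10 - 3 + 10) / 5 = 15.0000
deviations (xᵢ − x̄): 33.0000, -5.0000, -5.0000, -18.0000, -5.0000
Σ(xᵢ − x̄)² = 1488.0000 ⇒ m₂ = 1488.0000/5 = 297.60000
Σ(xᵢ − x̄)³ = 29730.0000 ⇒ m₃ = 29730.0000/5 = 5946.00000
m₂^(3/2) = 297.60000^(1.5) = 5133.92347
g₁ = m₃ / m₂^(3/2) = 5946.00000 / 5133.92347 ≈ 1.158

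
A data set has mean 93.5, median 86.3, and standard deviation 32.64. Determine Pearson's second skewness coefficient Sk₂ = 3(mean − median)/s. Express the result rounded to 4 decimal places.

Sk₂ = 3(93.5 − 86.3) / 32.64 = 3 × 7.2000 / 32.64
    = 21.6000 / 32.64 ≈ 0.6618

0.6618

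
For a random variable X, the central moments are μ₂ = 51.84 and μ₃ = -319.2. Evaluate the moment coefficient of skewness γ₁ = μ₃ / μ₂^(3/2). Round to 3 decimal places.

-0.855

σ = √μ₂ = √51.84 = 7.20000
σ³ = μ₂^(3/2) = 373.24800
γ₁ = μ₃/σ³ = -319.2 / 373.24800 ≈ -0.855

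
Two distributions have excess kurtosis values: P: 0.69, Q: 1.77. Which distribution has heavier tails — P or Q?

Q

Higher excess kurtosis ⇒ heavier tails relative to the normal distribution.
0.69 vs 1.77: the larger is 1.77, so Q has heavier tails.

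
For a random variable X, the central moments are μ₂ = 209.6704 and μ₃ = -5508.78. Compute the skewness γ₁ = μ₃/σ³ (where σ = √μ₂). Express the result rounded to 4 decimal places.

σ = √μ₂ = √209.6704 = 14.48000
σ³ = μ₂^(3/2) = 3036.02739
γ₁ = μ₃/σ³ = -5508.78 / 3036.02739 ≈ -1.8145

-1.8145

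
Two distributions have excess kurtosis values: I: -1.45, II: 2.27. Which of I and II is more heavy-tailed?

Higher excess kurtosis ⇒ heavier tails relative to the normal distribution.
-1.45 vs 2.27: the larger is 2.27, so II has heavier tails. (II is leptokurtic — heavier-than-normal tails; the other is platykurtic.)

II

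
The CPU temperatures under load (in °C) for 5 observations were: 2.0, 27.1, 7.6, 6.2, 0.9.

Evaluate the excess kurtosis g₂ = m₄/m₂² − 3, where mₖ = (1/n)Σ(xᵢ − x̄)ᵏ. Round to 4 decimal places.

x̄ = 8.7600
Σ(xᵢ − x̄)² = 451.7320 ⇒ m₂ = 90.34640
Σ(xᵢ − x̄)⁴ = 119084.8396 ⇒ m₄ = 23816.96792
m₂² = 8162.47199
g₂ = m₄/m₂² − 3 = 2.91786 − 3 ≈ -0.0821

-0.0821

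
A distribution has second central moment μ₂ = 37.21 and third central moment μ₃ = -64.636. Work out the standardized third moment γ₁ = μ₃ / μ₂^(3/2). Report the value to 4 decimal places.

-0.2848

σ = √μ₂ = √37.21 = 6.10000
σ³ = μ₂^(3/2) = 226.98100
γ₁ = μ₃/σ³ = -64.636 / 226.98100 ≈ -0.2848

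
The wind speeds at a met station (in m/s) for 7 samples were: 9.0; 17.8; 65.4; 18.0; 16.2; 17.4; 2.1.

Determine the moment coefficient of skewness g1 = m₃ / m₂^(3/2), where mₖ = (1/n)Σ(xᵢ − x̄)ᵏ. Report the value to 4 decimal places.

x̄ = (9.0 + 17.8 + 65.4 + 18.0 + 16.2 + 17.4 + 2.1) / 7 = 20.8429
deviations (xᵢ − x̄): -11.8429, -3.0429, 44.5571, -2.8429, -4.6429, -3.4429, -18.7429
Σ(xᵢ − x̄)² = 2527.6371 ⇒ m₂ = 2527.6371/7 = 361.09102
Σ(xᵢ − x̄)³ = 80023.7265 ⇒ m₃ = 80023.7265/7 = 11431.96093
m₂^(3/2) = 361.09102^(1.5) = 6861.59425
g1 = m₃ / m₂^(3/2) = 11431.96093 / 6861.59425 ≈ 1.6661

1.6661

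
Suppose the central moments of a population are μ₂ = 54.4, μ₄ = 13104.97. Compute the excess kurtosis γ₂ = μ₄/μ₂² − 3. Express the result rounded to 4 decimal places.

μ₂² = 54.4² = 2959.36000
μ₄/μ₂² = 13104.97 / 2959.36000 = 4.42831
γ₂ = 4.42831 − 3 ≈ 1.4283

1.4283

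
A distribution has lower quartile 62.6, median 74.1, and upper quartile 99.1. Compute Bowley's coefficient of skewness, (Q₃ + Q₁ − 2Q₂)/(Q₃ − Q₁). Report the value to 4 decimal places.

numerator: Q₃ + Q₁ − 2Q₂ = 99.1 + 62.6 − 2×74.1 = 13.5000
denominator: Q₃ − Q₁ = 99.1 − 62.6 = 36.5000
Bowley skewness = 13.5000 / 36.5000 ≈ 0.3699

0.3699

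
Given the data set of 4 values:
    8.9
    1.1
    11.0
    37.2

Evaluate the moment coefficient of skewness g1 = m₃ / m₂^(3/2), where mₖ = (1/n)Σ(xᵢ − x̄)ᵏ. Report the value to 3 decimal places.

x̄ = (8.9 + 1.1 + 11.0 + 37.2) / 4 = 14.5500
deviations (xᵢ − x̄): -5.6500, -13.4500, -3.5500, 22.6500
Σ(xᵢ − x̄)² = 738.4500 ⇒ m₂ = 738.4500/4 = 184.61250
Σ(xᵢ − x̄)³ = 8961.7200 ⇒ m₃ = 8961.7200/4 = 2240.43000
m₂^(3/2) = 184.61250^(1.5) = 2508.37033
g1 = m₃ / m₂^(3/2) = 2240.43000 / 2508.37033 ≈ 0.893

0.893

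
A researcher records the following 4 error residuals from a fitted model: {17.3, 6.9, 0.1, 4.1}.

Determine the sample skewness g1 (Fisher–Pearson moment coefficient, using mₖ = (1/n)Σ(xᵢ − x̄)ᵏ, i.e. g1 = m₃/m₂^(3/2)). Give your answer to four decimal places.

x̄ = (17.3 + 6.9 + 0.1 + 4.1) / 4 = 7.1000
deviations (xᵢ − x̄): 10.2000, -0.2000, -7.0000, -3.0000
Σ(xᵢ − x̄)² = 162.0800 ⇒ m₂ = 162.0800/4 = 40.52000
Σ(xᵢ − x̄)³ = 691.2000 ⇒ m₃ = 691.2000/4 = 172.80000
m₂^(3/2) = 40.52000^(1.5) = 257.93136
g1 = m₃ / m₂^(3/2) = 172.80000 / 257.93136 ≈ 0.6699

0.6699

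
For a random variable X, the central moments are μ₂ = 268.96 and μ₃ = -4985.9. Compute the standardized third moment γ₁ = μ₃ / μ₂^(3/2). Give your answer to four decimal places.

σ = √μ₂ = √268.96 = 16.40000
σ³ = μ₂^(3/2) = 4410.94400
γ₁ = μ₃/σ³ = -4985.9 / 4410.94400 ≈ -1.1303

-1.1303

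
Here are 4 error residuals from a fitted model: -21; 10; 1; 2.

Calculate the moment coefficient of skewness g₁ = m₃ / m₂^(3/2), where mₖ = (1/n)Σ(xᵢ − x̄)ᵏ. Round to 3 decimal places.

-0.826

x̄ = (-21 + 10 + 1 + 2) / 4 = -2.0000
deviations (xᵢ − x̄): -19.0000, 12.0000, 3.0000, 4.0000
Σ(xᵢ − x̄)² = 530.0000 ⇒ m₂ = 530.0000/4 = 132.50000
Σ(xᵢ − x̄)³ = -5040.0000 ⇒ m₃ = -5040.0000/4 = -1260.00000
m₂^(3/2) = 132.50000^(1.5) = 1525.18954
g₁ = m₃ / m₂^(3/2) = -1260.00000 / 1525.18954 ≈ -0.826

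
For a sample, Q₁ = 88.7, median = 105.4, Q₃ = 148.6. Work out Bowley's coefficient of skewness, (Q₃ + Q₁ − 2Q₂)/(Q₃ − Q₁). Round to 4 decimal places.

numerator: Q₃ + Q₁ − 2Q₂ = 148.6 + 88.7 − 2×105.4 = 26.5000
denominator: Q₃ − Q₁ = 148.6 − 88.7 = 59.9000
Bowley skewness = 26.5000 / 59.9000 ≈ 0.4424

0.4424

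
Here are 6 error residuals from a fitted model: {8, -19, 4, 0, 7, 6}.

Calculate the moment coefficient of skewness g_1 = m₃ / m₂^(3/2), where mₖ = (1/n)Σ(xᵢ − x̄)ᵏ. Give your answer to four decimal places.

x̄ = (8 - 19 + 4 + 0 + 7 + 6) / 6 = 1.0000
deviations (xᵢ − x̄): 7.0000, -20.0000, 3.0000, -1.0000, 6.0000, 5.0000
Σ(xᵢ − x̄)² = 520.0000 ⇒ m₂ = 520.0000/6 = 86.66667
Σ(xᵢ − x̄)³ = -7290.0000 ⇒ m₃ = -7290.0000/6 = -1215.00000
m₂^(3/2) = 86.66667^(1.5) = 806.82276
g_1 = m₃ / m₂^(3/2) = -1215.00000 / 806.82276 ≈ -1.5059

-1.5059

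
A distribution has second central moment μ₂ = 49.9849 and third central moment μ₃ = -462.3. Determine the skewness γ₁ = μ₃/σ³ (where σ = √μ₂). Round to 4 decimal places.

σ = √μ₂ = √49.9849 = 7.07000
σ³ = μ₂^(3/2) = 353.39324
γ₁ = μ₃/σ³ = -462.3 / 353.39324 ≈ -1.3082

-1.3082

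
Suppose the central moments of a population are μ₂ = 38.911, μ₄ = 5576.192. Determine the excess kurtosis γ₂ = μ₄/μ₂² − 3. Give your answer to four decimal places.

0.6829

μ₂² = 38.911² = 1514.06592
μ₄/μ₂² = 5576.192 / 1514.06592 = 3.68293
γ₂ = 3.68293 − 3 ≈ 0.6829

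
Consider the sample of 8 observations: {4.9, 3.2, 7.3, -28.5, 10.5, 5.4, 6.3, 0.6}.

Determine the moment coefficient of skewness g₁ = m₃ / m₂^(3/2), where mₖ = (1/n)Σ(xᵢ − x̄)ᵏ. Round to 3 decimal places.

-2.023

x̄ = (4.9 + 3.2 + 7.3 - 28.5 + 10.5 + 5.4 + 6.3 + 0.6) / 8 = 1.2125
deviations (xᵢ − x̄): 3.6875, 1.9875, 6.0875, -29.7125, 9.2875, 4.1875, 5.0875, -0.6125
Σ(xᵢ − x̄)² = 1067.4888 ⇒ m₂ = 1067.4888/8 = 133.43609
Σ(xᵢ − x̄)³ = -24941.5898 ⇒ m₃ = -24941.5898/8 = -3117.69873
m₂^(3/2) = 133.43609^(1.5) = 1541.38092
g₁ = m₃ / m₂^(3/2) = -3117.69873 / 1541.38092 ≈ -2.023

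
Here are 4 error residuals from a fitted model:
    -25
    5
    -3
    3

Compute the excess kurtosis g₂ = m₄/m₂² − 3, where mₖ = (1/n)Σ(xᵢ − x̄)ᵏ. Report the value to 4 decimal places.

-0.8413

x̄ = -5.0000
Σ(xᵢ − x̄)² = 568.0000 ⇒ m₂ = 142.00000
Σ(xᵢ − x̄)⁴ = 174112.0000 ⇒ m₄ = 43528.00000
m₂² = 20164.00000
g₂ = m₄/m₂² − 3 = 2.15870 − 3 ≈ -0.8413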